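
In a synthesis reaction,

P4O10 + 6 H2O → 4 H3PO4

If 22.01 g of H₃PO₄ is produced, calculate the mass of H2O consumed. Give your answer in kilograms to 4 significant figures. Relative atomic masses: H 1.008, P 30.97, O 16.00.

0.006070 kg

M(H3PO4) = 3(1.008) + 30.97 + 4(16.00) = 97.994 g/mol.
M(H2O) = 2(1.008) + 16.00 = 18.016 g/mol.
n(H3PO4) = 22.010 g / 97.994 g/mol = 0.22461 mol.
From the equation the H3PO4:H2O mole ratio is 4:6, so n(H2O) = 0.22461 × 6/4 = 0.33691 mol.
Mass of H2O = 0.33691 mol × 18.016 g/mol = 6.0697 g.
Converting to kg: 6.0697 g = 0.006070 kg.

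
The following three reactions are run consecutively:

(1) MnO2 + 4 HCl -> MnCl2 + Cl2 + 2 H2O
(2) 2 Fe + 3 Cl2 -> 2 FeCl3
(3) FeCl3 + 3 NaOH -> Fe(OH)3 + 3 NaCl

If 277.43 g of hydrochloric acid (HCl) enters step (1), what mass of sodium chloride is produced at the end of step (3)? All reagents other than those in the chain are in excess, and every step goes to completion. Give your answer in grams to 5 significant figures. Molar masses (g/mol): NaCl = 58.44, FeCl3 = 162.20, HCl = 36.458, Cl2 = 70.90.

n(HCl) = 277.43 / 36.458 = 7.60958 mol.
Reaction (1): HCl→Cl2 ratio 4:1 ⇒ n(Cl2) = 1.90239 mol.
Reaction (2): Cl2→FeCl3 ratio 3:2 ⇒ n(FeCl3) = 1.26826 mol.
Reaction (3): FeCl3→NaCl ratio 1:3 ⇒ n(NaCl) = 3.80479 mol.
Mass of NaCl = 3.80479 × 58.44 = 222.352 g.

222.35 g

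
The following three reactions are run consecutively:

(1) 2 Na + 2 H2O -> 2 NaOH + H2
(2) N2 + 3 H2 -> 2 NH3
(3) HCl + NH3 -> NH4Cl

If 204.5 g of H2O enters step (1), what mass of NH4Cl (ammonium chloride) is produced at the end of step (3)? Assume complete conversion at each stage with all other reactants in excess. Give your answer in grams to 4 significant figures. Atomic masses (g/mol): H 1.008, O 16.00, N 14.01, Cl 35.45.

202.4 g

M(H2O) = 2(1.008) + 16.00 = 18.016 g/mol.
M(NH4Cl) = 14.01 + 4(1.008) + 35.45 = 53.492 g/mol.
n(H2O) = 204.5 / 18.016 = 11.351 mol.
Reaction (1): H2O→H2 ratio 2:1 ⇒ n(H2) = 5.6755 mol.
Reaction (2): H2→NH3 ratio 3:2 ⇒ n(NH3) = 3.7837 mol.
Reaction (3): NH3→NH4Cl ratio 1:1 ⇒ n(NH4Cl) = 3.7837 mol.
Mass of NH4Cl = 3.7837 × 53.492 = 202.40 g.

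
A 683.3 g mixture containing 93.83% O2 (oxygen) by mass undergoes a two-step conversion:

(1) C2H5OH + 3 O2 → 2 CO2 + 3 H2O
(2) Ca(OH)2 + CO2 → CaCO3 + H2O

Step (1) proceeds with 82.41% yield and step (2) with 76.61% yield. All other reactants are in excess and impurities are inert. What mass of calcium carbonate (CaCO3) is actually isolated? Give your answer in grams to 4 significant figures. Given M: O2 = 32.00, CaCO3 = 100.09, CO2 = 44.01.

844.0 g

Pure O2 = 683.3 × 0.9383 = 641.14 g.
n(O2) = 641.14 / 32.00 = 20.036 mol.
Step 1 (O2:CO2 = 3:2): theoretical n(CO2) = 13.357 mol; at 82.41% yield, n(CO2) = 11.008 mol.
Step 2 (CO2:CaCO3 = 1:1): theoretical n(CaCO3) = 11.008 mol, so theoretical mass = 11.008 × 100.09 = 1101.7 g.
At 76.61% yield, actual mass of CaCO3 = 1101.7 × 0.7661 = 844.05 g.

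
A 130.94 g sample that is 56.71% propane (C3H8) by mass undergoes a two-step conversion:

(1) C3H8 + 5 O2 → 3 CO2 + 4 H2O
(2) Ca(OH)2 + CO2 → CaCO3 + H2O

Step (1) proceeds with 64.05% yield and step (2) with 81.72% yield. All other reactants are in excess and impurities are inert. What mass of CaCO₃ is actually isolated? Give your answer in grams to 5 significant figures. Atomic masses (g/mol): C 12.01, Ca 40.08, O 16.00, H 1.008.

Pure C3H8 = 130.94 × 0.5671 = 74.2561 g.
M(C3H8) = 3(12.01) + 8(1.008) = 44.094 g/mol.
M(CaCO3) = 40.08 + 12.01 + 3(16.00) = 100.09 g/mol.
n(C3H8) = 74.2561 / 44.094 = 1.68404 mol.
Step 1 (C3H8:CO2 = 1:3): theoretical n(CO2) = 5.05212 mol; at 64.05% yield, n(CO2) = 3.23588 mol.
Step 2 (CO2:CaCO3 = 1:1): theoretical n(CaCO3) = 3.23588 mol, so theoretical mass = 3.23588 × 100.09 = 323.880 g.
At 81.72% yield, actual mass of CaCO3 = 323.880 × 0.8172 = 264.674 g.

264.67 g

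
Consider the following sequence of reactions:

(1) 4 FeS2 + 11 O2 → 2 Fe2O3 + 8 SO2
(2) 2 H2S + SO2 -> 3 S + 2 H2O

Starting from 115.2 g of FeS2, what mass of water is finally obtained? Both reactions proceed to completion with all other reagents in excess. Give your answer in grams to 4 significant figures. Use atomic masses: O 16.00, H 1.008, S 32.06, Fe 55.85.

69.20 g

M(FeS2) = 55.85 + 2(32.06) = 119.97 g/mol.
M(H2O) = 2(1.008) + 16.00 = 18.016 g/mol.
n(FeS2) = 115.20 / 119.97 = 0.96024 mol.
Step 1 gives a 4:8 ratio of FeS2 to SO2, so n(SO2) = 1.9205 mol.
In step 2 the SO2:H2O ratio is 1:2, so n(H2O) = 3.8410 mol.
Mass of H2O = 3.8410 × 18.016 = 69.199 g.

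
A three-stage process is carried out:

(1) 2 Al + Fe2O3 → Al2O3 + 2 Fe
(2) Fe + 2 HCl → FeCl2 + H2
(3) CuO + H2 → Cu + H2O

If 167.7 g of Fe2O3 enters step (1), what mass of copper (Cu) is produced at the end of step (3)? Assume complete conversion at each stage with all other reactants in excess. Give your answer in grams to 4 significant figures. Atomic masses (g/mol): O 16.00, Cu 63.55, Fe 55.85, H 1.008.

133.5 g

M(Fe2O3) = 2(55.85) + 3(16.00) = 159.70 g/mol.
M(Cu) = 63.55 g/mol.
n(Fe2O3) = 167.7 / 159.70 = 1.0501 mol.
Reaction (1): Fe2O3→Fe ratio 1:2 ⇒ n(Fe) = 2.1002 mol.
Reaction (2): Fe→H2 ratio 1:1 ⇒ n(H2) = 2.1002 mol.
Reaction (3): H2→Cu ratio 1:1 ⇒ n(Cu) = 2.1002 mol.
Mass of Cu = 2.1002 × 63.55 = 133.47 g.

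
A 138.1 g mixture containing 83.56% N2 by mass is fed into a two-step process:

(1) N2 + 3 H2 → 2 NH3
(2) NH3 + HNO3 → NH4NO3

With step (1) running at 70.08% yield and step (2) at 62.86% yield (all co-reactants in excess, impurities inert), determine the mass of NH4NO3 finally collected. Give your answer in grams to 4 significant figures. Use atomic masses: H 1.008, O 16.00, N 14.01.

290.5 g

Pure N2 = 138.1 × 0.8356 = 115.40 g.
M(N2) = 2(14.01) = 28.02 g/mol.
M(NH4NO3) = 2(14.01) + 4(1.008) + 3(16.00) = 80.052 g/mol.
n(N2) = 115.40 / 28.02 = 4.1184 mol.
Step 1 (N2:NH3 = 1:2): theoretical n(NH3) = 8.2367 mol; at 70.08% yield, n(NH3) = 5.7723 mol.
Step 2 (NH3:NH4NO3 = 1:1): theoretical n(NH4NO3) = 5.7723 mol, so theoretical mass = 5.7723 × 80.052 = 462.08 g.
At 62.86% yield, actual mass of NH4NO3 = 462.08 × 0.6286 = 290.47 g.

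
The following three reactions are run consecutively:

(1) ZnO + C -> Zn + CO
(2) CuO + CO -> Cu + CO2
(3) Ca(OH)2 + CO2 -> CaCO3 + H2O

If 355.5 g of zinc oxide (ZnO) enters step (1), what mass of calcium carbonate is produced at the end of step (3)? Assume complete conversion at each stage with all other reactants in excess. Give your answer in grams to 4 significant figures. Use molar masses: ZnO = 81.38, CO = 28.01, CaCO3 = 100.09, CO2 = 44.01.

n(ZnO) = 355.5 / 81.38 = 4.3684 mol.
Reaction (1): ZnO→CO ratio 1:1 ⇒ n(CO) = 4.3684 mol.
Reaction (2): CO→CO2 ratio 1:1 ⇒ n(CO2) = 4.3684 mol.
Reaction (3): CO2→CaCO3 ratio 1:1 ⇒ n(CaCO3) = 4.3684 mol.
Mass of CaCO3 = 4.3684 × 100.09 = 437.23 g.

437.2 g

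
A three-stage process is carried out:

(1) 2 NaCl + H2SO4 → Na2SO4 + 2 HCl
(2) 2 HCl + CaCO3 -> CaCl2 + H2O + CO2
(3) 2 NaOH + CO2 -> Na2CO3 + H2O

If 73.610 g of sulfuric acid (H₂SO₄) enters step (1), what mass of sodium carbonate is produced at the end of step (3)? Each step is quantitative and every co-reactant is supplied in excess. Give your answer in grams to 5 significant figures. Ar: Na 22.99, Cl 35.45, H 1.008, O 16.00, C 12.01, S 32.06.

79.550 g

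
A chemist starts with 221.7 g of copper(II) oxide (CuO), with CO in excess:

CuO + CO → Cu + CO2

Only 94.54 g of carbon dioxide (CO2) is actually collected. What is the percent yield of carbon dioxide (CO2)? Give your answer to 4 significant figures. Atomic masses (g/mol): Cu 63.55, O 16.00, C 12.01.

77.08 %

M(CuO) = 63.55 + 16.00 = 79.55 g/mol.
M(CO2) = 12.01 + 2(16.00) = 44.01 g/mol.
n(CuO) = 221.70 g / 79.55 g/mol = 2.7869 mol.
From the equation the CuO:CO2 mole ratio is 1:1, so n(CO2) = 2.7869 × 1/1 = 2.7869 mol.
Mass of CO2 = 2.7869 mol × 44.01 g/mol = 122.65 g.
This is the theoretical yield. Percent yield = 94.54 g / 122.65 g × 100% = 77.079%.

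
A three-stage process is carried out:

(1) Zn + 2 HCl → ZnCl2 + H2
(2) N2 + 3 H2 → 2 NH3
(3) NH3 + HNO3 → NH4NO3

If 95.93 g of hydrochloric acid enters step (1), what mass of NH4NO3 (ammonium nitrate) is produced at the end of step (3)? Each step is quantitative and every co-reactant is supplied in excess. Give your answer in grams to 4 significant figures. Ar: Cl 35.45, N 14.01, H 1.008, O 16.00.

70.21 g

M(HCl) = 1.008 + 35.45 = 36.458 g/mol.
M(NH4NO3) = 2(14.01) + 4(1.008) + 3(16.00) = 80.052 g/mol.
n(HCl) = 95.93 / 36.458 = 2.6312 mol.
Reaction (1): HCl→H2 ratio 2:1 ⇒ n(H2) = 1.3156 mol.
Reaction (2): H2→NH3 ratio 3:2 ⇒ n(NH3) = 0.87708 mol.
Reaction (3): NH3→NH4NO3 ratio 1:1 ⇒ n(NH4NO3) = 0.87708 mol.
Mass of NH4NO3 = 0.87708 × 80.052 = 70.212 g.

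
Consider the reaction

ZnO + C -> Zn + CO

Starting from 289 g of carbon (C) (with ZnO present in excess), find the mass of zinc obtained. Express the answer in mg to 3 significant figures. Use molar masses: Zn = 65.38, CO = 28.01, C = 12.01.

n(C) = 289.0 g / 12.01 g/mol = 24.06 mol.
From the equation the C:Zn mole ratio is 1:1, so n(Zn) = 24.06 × 1/1 = 24.06 mol.
Mass of Zn = 24.06 mol × 65.38 g/mol = 1573 g.
Converting to mg: 1573 g = 1570000 mg.

1570000 mg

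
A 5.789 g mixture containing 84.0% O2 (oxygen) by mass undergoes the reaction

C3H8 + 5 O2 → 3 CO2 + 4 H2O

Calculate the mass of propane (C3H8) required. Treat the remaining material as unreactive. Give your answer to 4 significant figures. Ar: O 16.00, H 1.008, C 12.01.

1.340 g

Mass of pure O2 = 5.789 g × 0.840 = 4.8628 g.
M(O2) = 2(16.00) = 32.00 g/mol.
M(C3H8) = 3(12.01) + 8(1.008) = 44.094 g/mol.
n(O2) = 4.8628 g / 32.00 g/mol = 0.15196 mol.
From the equation the O2:C3H8 mole ratio is 5:1, so n(C3H8) = 0.15196 × 1/5 = 0.030392 mol.
Mass of C3H8 = 0.030392 mol × 44.094 g/mol = 1.3401 g.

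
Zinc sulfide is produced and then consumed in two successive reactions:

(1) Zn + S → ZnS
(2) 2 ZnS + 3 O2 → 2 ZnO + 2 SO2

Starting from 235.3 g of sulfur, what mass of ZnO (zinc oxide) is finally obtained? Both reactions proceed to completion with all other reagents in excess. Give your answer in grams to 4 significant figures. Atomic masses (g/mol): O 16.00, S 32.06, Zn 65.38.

M(S) = 32.06 g/mol.
M(ZnO) = 65.38 + 16.00 = 81.38 g/mol.
n(S) = 235.30 / 32.06 = 7.3394 mol.
Step 1 gives a 1:1 ratio of S to ZnS, so n(ZnS) = 7.3394 mol.
In step 2 the ZnS:ZnO ratio is 2:2, so n(ZnO) = 7.3394 mol.
Mass of ZnO = 7.3394 × 81.38 = 597.28 g.

597.3 g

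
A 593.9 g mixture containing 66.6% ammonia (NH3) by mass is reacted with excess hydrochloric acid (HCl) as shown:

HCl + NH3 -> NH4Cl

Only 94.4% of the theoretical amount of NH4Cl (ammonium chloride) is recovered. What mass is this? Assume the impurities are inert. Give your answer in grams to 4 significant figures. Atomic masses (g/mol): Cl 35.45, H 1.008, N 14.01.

1173 g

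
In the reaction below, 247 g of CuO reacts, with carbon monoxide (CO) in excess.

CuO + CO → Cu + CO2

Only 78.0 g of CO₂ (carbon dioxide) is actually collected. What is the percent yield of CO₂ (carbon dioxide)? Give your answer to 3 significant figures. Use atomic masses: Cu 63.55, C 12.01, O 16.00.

M(CuO) = 63.55 + 16.00 = 79.55 g/mol.
M(CO2) = 12.01 + 2(16.00) = 44.01 g/mol.
n(CuO) = 247.0 g / 79.55 g/mol = 3.105 mol.
From the equation the CuO:CO2 mole ratio is 1:1, so n(CO2) = 3.105 × 1/1 = 3.105 mol.
Mass of CO2 = 3.105 mol × 44.01 g/mol = 136.6 g.
This is the theoretical yield. Percent yield = 78.0 g / 136.6 g × 100% = 57.08%.

57.1 %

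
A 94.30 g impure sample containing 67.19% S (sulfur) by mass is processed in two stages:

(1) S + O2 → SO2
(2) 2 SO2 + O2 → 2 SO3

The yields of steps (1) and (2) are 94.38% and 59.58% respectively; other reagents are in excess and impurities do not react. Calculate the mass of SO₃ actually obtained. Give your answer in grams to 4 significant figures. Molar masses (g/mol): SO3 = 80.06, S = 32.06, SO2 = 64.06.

88.97 g

Pure S = 94.30 × 0.6719 = 63.360 g.
n(S) = 63.360 / 32.06 = 1.9763 mol.
Step 1 (S:SO2 = 1:1): theoretical n(SO2) = 1.9763 mol; at 94.38% yield, n(SO2) = 1.8652 mol.
Step 2 (SO2:SO3 = 2:2): theoretical n(SO3) = 1.8652 mol, so theoretical mass = 1.8652 × 80.06 = 149.33 g.
At 59.58% yield, actual mass of SO3 = 149.33 × 0.5958 = 88.971 g.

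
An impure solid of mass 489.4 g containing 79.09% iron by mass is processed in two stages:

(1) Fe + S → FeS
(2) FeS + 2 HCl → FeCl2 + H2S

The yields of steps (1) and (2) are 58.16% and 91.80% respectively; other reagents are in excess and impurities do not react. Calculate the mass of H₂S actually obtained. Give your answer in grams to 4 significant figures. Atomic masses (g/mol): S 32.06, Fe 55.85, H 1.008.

126.1 g

Pure Fe = 489.4 × 0.7909 = 387.07 g.
M(Fe) = 55.85 g/mol.
M(H2S) = 2(1.008) + 32.06 = 34.076 g/mol.
n(Fe) = 387.07 / 55.85 = 6.9305 mol.
Step 1 (Fe:FeS = 1:1): theoretical n(FeS) = 6.9305 mol; at 58.16% yield, n(FeS) = 4.0308 mol.
Step 2 (FeS:H2S = 1:1): theoretical n(H2S) = 4.0308 mol, so theoretical mass = 4.0308 × 34.076 = 137.35 g.
At 91.80% yield, actual mass of H2S = 137.35 × 0.9180 = 126.09 g.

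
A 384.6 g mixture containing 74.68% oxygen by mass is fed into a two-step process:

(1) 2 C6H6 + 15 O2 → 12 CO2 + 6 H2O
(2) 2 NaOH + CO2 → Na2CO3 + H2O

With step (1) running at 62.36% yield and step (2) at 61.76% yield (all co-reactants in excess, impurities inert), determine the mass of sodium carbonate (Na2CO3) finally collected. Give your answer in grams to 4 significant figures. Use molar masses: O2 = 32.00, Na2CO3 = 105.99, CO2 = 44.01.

Pure O2 = 384.6 × 0.7468 = 287.22 g.
n(O2) = 287.22 / 32.00 = 8.9756 mol.
Step 1 (O2:CO2 = 15:12): theoretical n(CO2) = 7.1805 mol; at 62.36% yield, n(CO2) = 4.4777 mol.
Step 2 (CO2:Na2CO3 = 1:1): theoretical n(Na2CO3) = 4.4777 mol, so theoretical mass = 4.4777 × 105.99 = 474.60 g.
At 61.76% yield, actual mass of Na2CO3 = 474.60 × 0.6176 = 293.11 g.

293.1 g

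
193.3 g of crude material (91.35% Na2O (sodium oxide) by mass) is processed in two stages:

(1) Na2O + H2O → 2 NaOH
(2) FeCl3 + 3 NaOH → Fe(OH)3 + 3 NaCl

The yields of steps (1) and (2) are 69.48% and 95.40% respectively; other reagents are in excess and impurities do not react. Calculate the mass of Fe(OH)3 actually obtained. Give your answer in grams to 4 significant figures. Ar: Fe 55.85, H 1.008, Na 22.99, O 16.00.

134.5 g

Pure Na2O = 193.3 × 0.9135 = 176.58 g.
M(Na2O) = 2(22.99) + 16.00 = 61.98 g/mol.
M(Fe(OH)3) = 55.85 + 3(16.00) + 3(1.008) = 106.874 g/mol.
n(Na2O) = 176.58 / 61.98 = 2.8490 mol.
Step 1 (Na2O:NaOH = 1:2): theoretical n(NaOH) = 5.6980 mol; at 69.48% yield, n(NaOH) = 3.9589 mol.
Step 2 (NaOH:Fe(OH)3 = 3:1): theoretical n(Fe(OH)3) = 1.3196 mol, so theoretical mass = 1.3196 × 106.874 = 141.04 g.
At 95.40% yield, actual mass of Fe(OH)3 = 141.04 × 0.9540 = 134.55 g.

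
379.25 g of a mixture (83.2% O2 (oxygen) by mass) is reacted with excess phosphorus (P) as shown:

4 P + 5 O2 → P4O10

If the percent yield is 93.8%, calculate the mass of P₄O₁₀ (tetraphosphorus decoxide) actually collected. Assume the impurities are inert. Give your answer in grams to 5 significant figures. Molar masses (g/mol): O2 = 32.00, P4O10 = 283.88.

525.13 g

Pure O2 available = 379.25 g × 0.832 = 315.536 g.
n(O2) = 315.536 g / 32.00 g/mol = 9.86050 mol.
From the equation the O2:P4O10 mole ratio is 5:1, so n(P4O10) = 9.86050 × 1/5 = 1.97210 mol.
Mass of P4O10 = 1.97210 mol × 283.88 g/mol = 559.840 g.
Actual mass collected = 559.840 g × 0.938 = 525.130 g.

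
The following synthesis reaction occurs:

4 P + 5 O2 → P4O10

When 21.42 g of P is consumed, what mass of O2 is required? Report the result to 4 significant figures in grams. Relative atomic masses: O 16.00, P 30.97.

M(P) = 30.97 g/mol.
M(O2) = 2(16.00) = 32.00 g/mol.
n(P) = 21.420 g / 30.97 g/mol = 0.69164 mol.
From the equation the P:O2 mole ratio is 4:5, so n(O2) = 0.69164 × 5/4 = 0.86455 mol.
Mass of O2 = 0.86455 mol × 32.00 g/mol = 27.665 g.

27.67 g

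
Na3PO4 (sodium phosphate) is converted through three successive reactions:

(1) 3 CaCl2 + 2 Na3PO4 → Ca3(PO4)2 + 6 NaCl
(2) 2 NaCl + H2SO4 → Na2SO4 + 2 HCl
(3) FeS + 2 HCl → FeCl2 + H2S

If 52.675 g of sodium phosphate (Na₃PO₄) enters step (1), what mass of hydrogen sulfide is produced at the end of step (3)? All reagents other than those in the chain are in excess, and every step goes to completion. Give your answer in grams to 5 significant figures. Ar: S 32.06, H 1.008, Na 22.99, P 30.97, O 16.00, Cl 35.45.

16.423 g

M(Na3PO4) = 3(22.99) + 30.97 + 4(16.00) = 163.94 g/mol.
M(H2S) = 2(1.008) + 32.06 = 34.076 g/mol.
n(Na3PO4) = 52.675 / 163.94 = 0.321307 mol.
Reaction (1): Na3PO4→NaCl ratio 2:6 ⇒ n(NaCl) = 0.963920 mol.
Reaction (2): NaCl→HCl ratio 2:2 ⇒ n(HCl) = 0.963920 mol.
Reaction (3): HCl→H2S ratio 2:1 ⇒ n(H2S) = 0.481960 mol.
Mass of H2S = 0.481960 × 34.076 = 16.4233 g.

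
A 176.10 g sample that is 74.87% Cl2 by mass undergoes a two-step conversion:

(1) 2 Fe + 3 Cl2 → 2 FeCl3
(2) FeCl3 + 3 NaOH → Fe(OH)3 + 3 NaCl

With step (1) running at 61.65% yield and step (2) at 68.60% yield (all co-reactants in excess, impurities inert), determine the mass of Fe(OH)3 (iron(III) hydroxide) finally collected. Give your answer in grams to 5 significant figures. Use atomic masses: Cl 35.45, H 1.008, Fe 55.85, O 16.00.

Pure Cl2 = 176.10 × 0.7487 = 131.846 g.
M(Cl2) = 2(35.45) = 70.90 g/mol.
M(Fe(OH)3) = 55.85 + 3(16.00) + 3(1.008) = 106.874 g/mol.
n(Cl2) = 131.846 / 70.90 = 1.85961 mol.
Step 1 (Cl2:FeCl3 = 3:2): theoretical n(FeCl3) = 1.23974 mol; at 61.65% yield, n(FeCl3) = 0.764298 mol.
Step 2 (FeCl3:Fe(OH)3 = 1:1): theoretical n(Fe(OH)3) = 0.764298 mol, so theoretical mass = 0.764298 × 106.874 = 81.6836 g.
At 68.60% yield, actual mass of Fe(OH)3 = 81.6836 × 0.6860 = 56.0349 g.

56.035 g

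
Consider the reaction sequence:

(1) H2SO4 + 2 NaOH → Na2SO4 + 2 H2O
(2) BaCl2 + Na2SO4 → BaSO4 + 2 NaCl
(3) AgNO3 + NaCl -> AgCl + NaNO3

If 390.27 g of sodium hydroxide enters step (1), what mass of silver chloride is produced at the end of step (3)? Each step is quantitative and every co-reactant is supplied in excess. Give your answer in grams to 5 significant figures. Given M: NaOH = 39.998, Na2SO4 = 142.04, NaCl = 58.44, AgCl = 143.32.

1398.4 g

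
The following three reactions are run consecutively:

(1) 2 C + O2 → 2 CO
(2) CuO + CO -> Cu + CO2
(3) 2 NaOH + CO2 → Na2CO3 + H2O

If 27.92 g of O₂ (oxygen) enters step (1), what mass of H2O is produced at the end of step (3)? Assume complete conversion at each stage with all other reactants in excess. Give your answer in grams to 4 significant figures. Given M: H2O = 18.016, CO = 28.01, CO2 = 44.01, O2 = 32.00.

31.44 g

n(O2) = 27.92 / 32.00 = 0.87250 mol.
Reaction (1): O2→CO ratio 1:2 ⇒ n(CO) = 1.7450 mol.
Reaction (2): CO→CO2 ratio 1:1 ⇒ n(CO2) = 1.7450 mol.
Reaction (3): CO2→H2O ratio 1:1 ⇒ n(H2O) = 1.7450 mol.
Mass of H2O = 1.7450 × 18.016 = 31.438 g.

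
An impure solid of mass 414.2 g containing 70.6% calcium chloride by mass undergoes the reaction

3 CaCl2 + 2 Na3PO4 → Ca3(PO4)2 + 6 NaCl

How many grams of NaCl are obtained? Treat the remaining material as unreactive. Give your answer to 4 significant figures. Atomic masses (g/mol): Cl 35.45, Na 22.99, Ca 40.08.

308.0 g

Mass of pure CaCl2 = 414.2 g × 0.706 = 292.43 g.
M(CaCl2) = 40.08 + 2(35.45) = 110.98 g/mol.
M(NaCl) = 22.99 + 35.45 = 58.44 g/mol.
n(CaCl2) = 292.43 g / 110.98 g/mol = 2.6349 mol.
From the equation the CaCl2:NaCl mole ratio is 3:6, so n(NaCl) = 2.6349 × 6/3 = 5.2699 mol.
Mass of NaCl = 5.2699 mol × 58.44 g/mol = 307.97 g.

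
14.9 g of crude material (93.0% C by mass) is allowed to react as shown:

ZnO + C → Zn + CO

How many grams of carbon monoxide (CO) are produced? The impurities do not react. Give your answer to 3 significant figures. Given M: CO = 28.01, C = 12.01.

Mass of pure C = 14.9 g × 0.930 = 13.86 g.
n(C) = 13.86 g / 12.01 g/mol = 1.154 mol.
From the equation the C:CO mole ratio is 1:1, so n(CO) = 1.154 × 1/1 = 1.154 mol.
Mass of CO = 1.154 mol × 28.01 g/mol = 32.32 g.

32.3 g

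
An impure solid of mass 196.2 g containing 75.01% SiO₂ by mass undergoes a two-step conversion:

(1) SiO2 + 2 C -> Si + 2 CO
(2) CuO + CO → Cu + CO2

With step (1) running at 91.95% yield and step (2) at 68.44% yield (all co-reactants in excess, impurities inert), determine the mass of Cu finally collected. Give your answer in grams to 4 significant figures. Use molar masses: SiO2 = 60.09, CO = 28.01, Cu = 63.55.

195.9 g

Pure SiO2 = 196.2 × 0.7501 = 147.17 g.
n(SiO2) = 147.17 / 60.09 = 2.4492 mol.
Step 1 (SiO2:CO = 1:2): theoretical n(CO) = 4.8983 mol; at 91.95% yield, n(CO) = 4.5040 mol.
Step 2 (CO:Cu = 1:1): theoretical n(Cu) = 4.5040 mol, so theoretical mass = 4.5040 × 63.55 = 286.23 g.
At 68.44% yield, actual mass of Cu = 286.23 × 0.6844 = 195.89 g.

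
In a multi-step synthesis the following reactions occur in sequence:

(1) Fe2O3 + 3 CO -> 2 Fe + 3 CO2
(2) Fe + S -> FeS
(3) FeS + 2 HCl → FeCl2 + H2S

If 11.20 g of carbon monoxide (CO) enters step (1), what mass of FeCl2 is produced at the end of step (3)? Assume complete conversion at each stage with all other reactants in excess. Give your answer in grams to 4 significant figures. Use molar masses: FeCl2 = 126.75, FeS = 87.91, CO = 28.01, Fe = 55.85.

33.79 g

n(CO) = 11.20 / 28.01 = 0.39986 mol.
Reaction (1): CO→Fe ratio 3:2 ⇒ n(Fe) = 0.26657 mol.
Reaction (2): Fe→FeS ratio 1:1 ⇒ n(FeS) = 0.26657 mol.
Reaction (3): FeS→FeCl2 ratio 1:1 ⇒ n(FeCl2) = 0.26657 mol.
Mass of FeCl2 = 0.26657 × 126.75 = 33.788 g.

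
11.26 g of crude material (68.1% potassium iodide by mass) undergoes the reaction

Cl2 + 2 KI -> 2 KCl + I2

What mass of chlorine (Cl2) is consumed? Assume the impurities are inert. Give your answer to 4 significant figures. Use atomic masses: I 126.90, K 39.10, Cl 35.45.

1.638 g

Mass of pure KI = 11.26 g × 0.681 = 7.6681 g.
M(KI) = 39.10 + 126.90 = 166.00 g/mol.
M(Cl2) = 2(35.45) = 70.90 g/mol.
n(KI) = 7.6681 g / 166.00 g/mol = 0.046193 mol.
From the equation the KI:Cl2 mole ratio is 2:1, so n(Cl2) = 0.046193 × 1/2 = 0.023097 mol.
Mass of Cl2 = 0.023097 mol × 70.90 g/mol = 1.6375 g.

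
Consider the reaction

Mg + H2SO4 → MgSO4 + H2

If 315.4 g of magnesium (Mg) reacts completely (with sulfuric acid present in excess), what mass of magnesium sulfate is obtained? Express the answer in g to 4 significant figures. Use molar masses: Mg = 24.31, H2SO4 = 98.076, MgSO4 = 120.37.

1562 g

n(Mg) = 315.40 g / 24.31 g/mol = 12.974 mol.
From the equation the Mg:MgSO4 mole ratio is 1:1, so n(MgSO4) = 12.974 × 1/1 = 12.974 mol.
Mass of MgSO4 = 12.974 mol × 120.37 g/mol = 1561.7 g.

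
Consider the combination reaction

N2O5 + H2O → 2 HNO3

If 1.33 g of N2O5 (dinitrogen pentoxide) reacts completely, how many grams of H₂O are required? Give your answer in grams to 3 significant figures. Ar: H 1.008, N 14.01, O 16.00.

0.222 g

M(N2O5) = 2(14.01) + 5(16.00) = 108.02 g/mol.
M(H2O) = 2(1.008) + 16.00 = 18.016 g/mol.
n(N2O5) = 1.330 g / 108.02 g/mol = 0.01231 mol.
From the equation the N2O5:H2O mole ratio is 1:1, so n(H2O) = 0.01231 × 1/1 = 0.01231 mol.
Mass of H2O = 0.01231 mol × 18.016 g/mol = 0.2218 g.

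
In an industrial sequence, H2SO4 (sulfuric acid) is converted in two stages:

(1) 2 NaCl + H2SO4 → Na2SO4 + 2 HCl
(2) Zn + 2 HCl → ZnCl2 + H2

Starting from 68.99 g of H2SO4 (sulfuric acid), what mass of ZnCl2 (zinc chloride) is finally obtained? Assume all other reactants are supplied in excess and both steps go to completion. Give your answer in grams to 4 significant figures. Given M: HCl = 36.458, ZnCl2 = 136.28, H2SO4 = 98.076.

n(H2SO4) = 68.990 / 98.076 = 0.70343 mol.
Step 1 gives a 1:2 ratio of H2SO4 to HCl, so n(HCl) = 1.4069 mol.
In step 2 the HCl:ZnCl2 ratio is 2:1, so n(ZnCl2) = 0.70343 mol.
Mass of ZnCl2 = 0.70343 × 136.28 = 95.864 g.

95.86 g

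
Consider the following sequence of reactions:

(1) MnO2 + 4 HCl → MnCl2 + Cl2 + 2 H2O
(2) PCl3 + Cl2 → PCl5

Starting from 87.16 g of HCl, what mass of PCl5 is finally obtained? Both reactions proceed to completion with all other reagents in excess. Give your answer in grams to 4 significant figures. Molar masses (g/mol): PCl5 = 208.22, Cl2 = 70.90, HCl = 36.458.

124.4 g

n(HCl) = 87.160 / 36.458 = 2.3907 mol.
Step 1 gives a 4:1 ratio of HCl to Cl2, so n(Cl2) = 0.59767 mol.
In step 2 the Cl2:PCl5 ratio is 1:1, so n(PCl5) = 0.59767 mol.
Mass of PCl5 = 0.59767 × 208.22 = 124.45 g.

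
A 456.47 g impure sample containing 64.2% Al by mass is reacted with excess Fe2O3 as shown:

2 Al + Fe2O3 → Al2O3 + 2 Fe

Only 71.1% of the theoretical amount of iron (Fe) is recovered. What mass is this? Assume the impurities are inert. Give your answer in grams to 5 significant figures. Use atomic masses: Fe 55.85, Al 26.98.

Pure Al available = 456.47 g × 0.642 = 293.054 g.
M(Al) = 26.98 g/mol.
M(Fe) = 55.85 g/mol.
n(Al) = 293.054 g / 26.98 g/mol = 10.8619 mol.
From the equation the Al:Fe mole ratio is 2:2, so n(Fe) = 10.8619 × 2/2 = 10.8619 mol.
Mass of Fe = 10.8619 mol × 55.85 g/mol = 606.636 g.
Actual mass collected = 606.636 g × 0.711 = 431.319 g.

431.32 g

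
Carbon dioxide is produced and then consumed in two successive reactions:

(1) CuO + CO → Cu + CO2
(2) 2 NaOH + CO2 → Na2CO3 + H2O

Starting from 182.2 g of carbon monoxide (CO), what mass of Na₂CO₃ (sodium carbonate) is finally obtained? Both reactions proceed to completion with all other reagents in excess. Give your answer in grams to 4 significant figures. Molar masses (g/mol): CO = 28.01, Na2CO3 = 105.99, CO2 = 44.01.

689.4 g

n(CO) = 182.20 / 28.01 = 6.5048 mol.
Step 1 gives a 1:1 ratio of CO to CO2, so n(CO2) = 6.5048 mol.
In step 2 the CO2:Na2CO3 ratio is 1:1, so n(Na2CO3) = 6.5048 mol.
Mass of Na2CO3 = 6.5048 × 105.99 = 689.45 g.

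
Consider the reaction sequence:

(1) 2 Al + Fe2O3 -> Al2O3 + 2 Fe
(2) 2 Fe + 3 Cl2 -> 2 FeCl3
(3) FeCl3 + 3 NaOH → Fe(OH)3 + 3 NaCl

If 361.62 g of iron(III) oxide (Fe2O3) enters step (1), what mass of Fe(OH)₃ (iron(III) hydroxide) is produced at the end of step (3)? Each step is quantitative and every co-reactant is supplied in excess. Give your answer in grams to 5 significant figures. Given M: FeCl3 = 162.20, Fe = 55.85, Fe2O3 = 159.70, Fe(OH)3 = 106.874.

484.00 g

n(Fe2O3) = 361.62 / 159.70 = 2.26437 mol.
Reaction (1): Fe2O3→Fe ratio 1:2 ⇒ n(Fe) = 4.52874 mol.
Reaction (2): Fe→FeCl3 ratio 2:2 ⇒ n(FeCl3) = 4.52874 mol.
Reaction (3): FeCl3→Fe(OH)3 ratio 1:1 ⇒ n(Fe(OH)3) = 4.52874 mol.
Mass of Fe(OH)3 = 4.52874 × 106.874 = 484.005 g.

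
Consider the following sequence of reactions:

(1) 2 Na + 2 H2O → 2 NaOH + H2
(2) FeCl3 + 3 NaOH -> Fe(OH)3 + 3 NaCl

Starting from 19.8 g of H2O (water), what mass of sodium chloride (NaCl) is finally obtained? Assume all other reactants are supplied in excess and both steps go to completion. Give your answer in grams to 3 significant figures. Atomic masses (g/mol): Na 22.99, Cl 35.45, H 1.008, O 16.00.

M(H2O) = 2(1.008) + 16.00 = 18.016 g/mol.
M(NaCl) = 22.99 + 35.45 = 58.44 g/mol.
n(H2O) = 19.80 / 18.016 = 1.099 mol.
Step 1 gives a 2:2 ratio of H2O to NaOH, so n(NaOH) = 1.099 mol.
In step 2 the NaOH:NaCl ratio is 3:3, so n(NaCl) = 1.099 mol.
Mass of NaCl = 1.099 × 58.44 = 64.23 g.

64.2 g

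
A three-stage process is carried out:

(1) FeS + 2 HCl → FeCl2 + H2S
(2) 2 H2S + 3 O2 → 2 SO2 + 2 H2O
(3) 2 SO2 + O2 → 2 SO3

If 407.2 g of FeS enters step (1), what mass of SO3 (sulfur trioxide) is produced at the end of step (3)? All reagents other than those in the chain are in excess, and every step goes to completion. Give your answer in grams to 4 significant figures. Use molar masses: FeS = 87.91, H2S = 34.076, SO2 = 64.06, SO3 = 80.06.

n(FeS) = 407.2 / 87.91 = 4.6320 mol.
Reaction (1): FeS→H2S ratio 1:1 ⇒ n(H2S) = 4.6320 mol.
Reaction (2): H2S→SO2 ratio 2:2 ⇒ n(SO2) = 4.6320 mol.
Reaction (3): SO2→SO3 ratio 2:2 ⇒ n(SO3) = 4.6320 mol.
Mass of SO3 = 4.6320 × 80.06 = 370.84 g.

370.8 g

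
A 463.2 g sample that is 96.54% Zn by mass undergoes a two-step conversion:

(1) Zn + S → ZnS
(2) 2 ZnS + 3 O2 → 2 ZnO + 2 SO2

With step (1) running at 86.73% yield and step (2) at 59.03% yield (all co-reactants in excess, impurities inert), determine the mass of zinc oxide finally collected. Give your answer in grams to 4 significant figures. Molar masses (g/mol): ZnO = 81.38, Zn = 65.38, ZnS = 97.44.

285.0 g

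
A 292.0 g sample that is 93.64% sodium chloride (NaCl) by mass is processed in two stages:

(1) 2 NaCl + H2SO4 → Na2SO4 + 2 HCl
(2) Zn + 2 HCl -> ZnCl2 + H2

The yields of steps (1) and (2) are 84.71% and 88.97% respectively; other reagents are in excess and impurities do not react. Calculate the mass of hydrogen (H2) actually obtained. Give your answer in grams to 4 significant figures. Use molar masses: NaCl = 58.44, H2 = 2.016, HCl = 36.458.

Pure NaCl = 292.0 × 0.9364 = 273.43 g.
n(NaCl) = 273.43 / 58.44 = 4.6788 mol.
Step 1 (NaCl:HCl = 2:2): theoretical n(HCl) = 4.6788 mol; at 84.71% yield, n(HCl) = 3.9634 mol.
Step 2 (HCl:H2 = 2:1): theoretical n(H2) = 1.9817 mol, so theoretical mass = 1.9817 × 2.016 = 3.9951 g.
At 88.97% yield, actual mass of H2 = 3.9951 × 0.8897 = 3.5545 g.

3.554 g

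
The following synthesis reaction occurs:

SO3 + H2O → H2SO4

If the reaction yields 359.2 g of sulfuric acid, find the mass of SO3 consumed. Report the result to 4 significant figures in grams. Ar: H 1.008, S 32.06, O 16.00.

293.2 g

M(H2SO4) = 2(1.008) + 32.06 + 4(16.00) = 98.076 g/mol.
M(SO3) = 32.06 + 3(16.00) = 80.06 g/mol.
n(H2SO4) = 359.20 g / 98.076 g/mol = 3.6625 mol.
From the equation the H2SO4:SO3 mole ratio is 1:1, so n(SO3) = 3.6625 × 1/1 = 3.6625 mol.
Mass of SO3 = 3.6625 mol × 80.06 g/mol = 293.22 g.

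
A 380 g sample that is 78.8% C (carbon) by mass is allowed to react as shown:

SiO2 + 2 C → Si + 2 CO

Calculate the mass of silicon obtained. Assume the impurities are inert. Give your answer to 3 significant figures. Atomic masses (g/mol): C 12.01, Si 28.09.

Mass of pure C = 380 g × 0.788 = 299.4 g.
M(C) = 12.01 g/mol.
M(Si) = 28.09 g/mol.
n(C) = 299.4 g / 12.01 g/mol = 24.93 mol.
From the equation the C:Si mole ratio is 2:1, so n(Si) = 24.93 × 1/2 = 12.47 mol.
Mass of Si = 12.47 mol × 28.09 g/mol = 350.2 g.

350 g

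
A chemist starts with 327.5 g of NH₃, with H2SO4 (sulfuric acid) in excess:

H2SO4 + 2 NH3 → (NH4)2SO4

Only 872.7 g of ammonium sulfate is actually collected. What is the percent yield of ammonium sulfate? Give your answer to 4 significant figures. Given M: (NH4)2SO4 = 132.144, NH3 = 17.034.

68.70 %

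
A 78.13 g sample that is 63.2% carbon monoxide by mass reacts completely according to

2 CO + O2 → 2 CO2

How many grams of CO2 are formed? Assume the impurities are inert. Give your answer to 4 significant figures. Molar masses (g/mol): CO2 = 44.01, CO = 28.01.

77.58 g

Mass of pure CO = 78.13 g × 0.632 = 49.378 g.
n(CO) = 49.378 g / 28.01 g/mol = 1.7629 mol.
From the equation the CO:CO2 mole ratio is 2:2, so n(CO2) = 1.7629 × 2/2 = 1.7629 mol.
Mass of CO2 = 1.7629 mol × 44.01 g/mol = 77.584 g.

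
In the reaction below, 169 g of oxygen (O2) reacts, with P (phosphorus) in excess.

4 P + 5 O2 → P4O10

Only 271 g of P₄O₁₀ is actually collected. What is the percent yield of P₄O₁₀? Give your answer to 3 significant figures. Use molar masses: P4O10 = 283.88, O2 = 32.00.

90.4 %

n(O2) = 169.0 g / 32.00 g/mol = 5.281 mol.
From the equation the O2:P4O10 mole ratio is 5:1, so n(P4O10) = 5.281 × 1/5 = 1.056 mol.
Mass of P4O10 = 1.056 mol × 283.88 g/mol = 299.8 g.
This is the theoretical yield. Percent yield = 271 g / 299.8 g × 100% = 90.38%.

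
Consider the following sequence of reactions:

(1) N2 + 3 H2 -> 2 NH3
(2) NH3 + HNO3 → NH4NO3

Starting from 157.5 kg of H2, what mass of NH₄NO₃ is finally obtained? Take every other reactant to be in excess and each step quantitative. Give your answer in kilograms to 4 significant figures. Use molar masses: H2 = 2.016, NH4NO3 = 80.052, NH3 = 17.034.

4169 kg

157.5 kg = 157500 g.
n(H2) = 157500 / 2.016 = 78125 mol.
Step 1 gives a 3:2 ratio of H2 to NH3, so n(NH3) = 52083 mol.
In step 2 the NH3:NH4NO3 ratio is 1:1, so n(NH4NO3) = 52083 mol.
Mass of NH4NO3 = 52083 × 80.052 = 4.1694 × 10^6 g = 4169 kg.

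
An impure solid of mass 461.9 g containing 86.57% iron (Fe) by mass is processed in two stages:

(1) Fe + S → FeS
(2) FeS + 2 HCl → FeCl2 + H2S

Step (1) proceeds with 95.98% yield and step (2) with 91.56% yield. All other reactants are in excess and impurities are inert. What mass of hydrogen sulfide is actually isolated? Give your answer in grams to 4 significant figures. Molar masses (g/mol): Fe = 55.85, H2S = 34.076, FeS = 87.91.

Pure Fe = 461.9 × 0.8657 = 399.87 g.
n(Fe) = 399.87 / 55.85 = 7.1597 mol.
Step 1 (Fe:FeS = 1:1): theoretical n(FeS) = 7.1597 mol; at 95.98% yield, n(FeS) = 6.8718 mol.
Step 2 (FeS:H2S = 1:1): theoretical n(H2S) = 6.8718 mol, so theoretical mass = 6.8718 × 34.076 = 234.16 g.
At 91.56% yield, actual mass of H2S = 234.16 × 0.9156 = 214.40 g.

214.4 g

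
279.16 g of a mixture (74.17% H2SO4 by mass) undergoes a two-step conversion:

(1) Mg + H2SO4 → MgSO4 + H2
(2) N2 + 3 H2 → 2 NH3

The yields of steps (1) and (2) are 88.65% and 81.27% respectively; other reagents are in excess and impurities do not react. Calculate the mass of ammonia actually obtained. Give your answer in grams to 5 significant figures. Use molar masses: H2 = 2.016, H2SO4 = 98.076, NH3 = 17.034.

Pure H2SO4 = 279.16 × 0.7417 = 207.053 g.
n(H2SO4) = 207.053 / 98.076 = 2.11115 mol.
Step 1 (H2SO4:H2 = 1:1): theoretical n(H2) = 2.11115 mol; at 88.65% yield, n(H2) = 1.87153 mol.
Step 2 (H2:NH3 = 3:2): theoretical n(NH3) = 1.24769 mol, so theoretical mass = 1.24769 × 17.034 = 21.2531 g.
At 81.27% yield, actual mass of NH3 = 21.2531 × 0.8127 = 17.2724 g.

17.272 g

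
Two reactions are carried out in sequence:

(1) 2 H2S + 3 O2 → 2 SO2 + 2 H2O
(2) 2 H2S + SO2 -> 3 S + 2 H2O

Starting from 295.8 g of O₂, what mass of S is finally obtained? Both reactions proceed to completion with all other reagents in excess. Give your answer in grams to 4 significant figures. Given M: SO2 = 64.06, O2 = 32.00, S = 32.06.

n(O2) = 295.80 / 32.00 = 9.2438 mol.
Step 1 gives a 3:2 ratio of O2 to SO2, so n(SO2) = 6.1625 mol.
In step 2 the SO2:S ratio is 1:3, so n(S) = 18.488 mol.
Mass of S = 18.488 × 32.06 = 592.71 g.

592.7 g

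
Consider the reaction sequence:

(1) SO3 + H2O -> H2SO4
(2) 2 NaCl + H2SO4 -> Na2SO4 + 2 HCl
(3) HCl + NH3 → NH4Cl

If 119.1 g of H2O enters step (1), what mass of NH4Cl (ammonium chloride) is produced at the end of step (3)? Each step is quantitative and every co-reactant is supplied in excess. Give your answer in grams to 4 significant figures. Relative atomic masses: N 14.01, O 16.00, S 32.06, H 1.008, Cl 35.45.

M(H2O) = 2(1.008) + 16.00 = 18.016 g/mol.
M(NH4Cl) = 14.01 + 4(1.008) + 35.45 = 53.492 g/mol.
n(H2O) = 119.1 / 18.016 = 6.6108 mol.
Reaction (1): H2O→H2SO4 ratio 1:1 ⇒ n(H2SO4) = 6.6108 mol.
Reaction (2): H2SO4→HCl ratio 1:2 ⇒ n(HCl) = 13.222 mol.
Reaction (3): HCl→NH4Cl ratio 1:1 ⇒ n(NH4Cl) = 13.222 mol.
Mass of NH4Cl = 13.222 × 53.492 = 707.25 g.

707.2 g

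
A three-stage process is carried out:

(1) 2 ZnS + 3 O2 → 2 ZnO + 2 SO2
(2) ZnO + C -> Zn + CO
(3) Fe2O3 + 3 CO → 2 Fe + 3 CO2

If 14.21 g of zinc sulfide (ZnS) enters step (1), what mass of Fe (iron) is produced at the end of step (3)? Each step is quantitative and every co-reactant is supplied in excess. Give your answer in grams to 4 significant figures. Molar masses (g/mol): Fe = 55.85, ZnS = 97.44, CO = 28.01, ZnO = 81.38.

5.430 g

n(ZnS) = 14.21 / 97.44 = 0.14583 mol.
Reaction (1): ZnS→ZnO ratio 2:2 ⇒ n(ZnO) = 0.14583 mol.
Reaction (2): ZnO→CO ratio 1:1 ⇒ n(CO) = 0.14583 mol.
Reaction (3): CO→Fe ratio 3:2 ⇒ n(Fe) = 0.097222 mol.
Mass of Fe = 0.097222 × 55.85 = 5.4299 g.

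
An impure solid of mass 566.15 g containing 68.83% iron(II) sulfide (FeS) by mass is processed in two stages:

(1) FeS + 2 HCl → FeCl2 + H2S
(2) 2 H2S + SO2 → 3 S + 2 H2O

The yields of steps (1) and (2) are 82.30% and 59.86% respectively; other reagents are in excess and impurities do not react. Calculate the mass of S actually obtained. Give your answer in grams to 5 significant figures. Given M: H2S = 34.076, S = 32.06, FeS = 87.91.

Pure FeS = 566.15 × 0.6883 = 389.681 g.
n(FeS) = 389.681 / 87.91 = 4.43273 mol.
Step 1 (FeS:H2S = 1:1): theoretical n(H2S) = 4.43273 mol; at 82.30% yield, n(H2S) = 3.64813 mol.
Step 2 (H2S:S = 2:3): theoretical n(S) = 5.47220 mol, so theoretical mass = 5.47220 × 32.06 = 175.439 g.
At 59.86% yield, actual mass of S = 175.439 × 0.5986 = 105.018 g.

105.02 g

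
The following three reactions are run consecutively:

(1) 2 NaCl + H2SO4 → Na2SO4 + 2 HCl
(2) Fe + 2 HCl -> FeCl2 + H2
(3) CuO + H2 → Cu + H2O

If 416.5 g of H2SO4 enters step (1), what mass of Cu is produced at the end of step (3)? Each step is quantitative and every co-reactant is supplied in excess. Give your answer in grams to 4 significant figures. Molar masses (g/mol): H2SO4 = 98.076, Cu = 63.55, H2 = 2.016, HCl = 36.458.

n(H2SO4) = 416.5 / 98.076 = 4.2467 mol.
Reaction (1): H2SO4→HCl ratio 1:2 ⇒ n(HCl) = 8.4934 mol.
Reaction (2): HCl→H2 ratio 2:1 ⇒ n(H2) = 4.2467 mol.
Reaction (3): H2→Cu ratio 1:1 ⇒ n(Cu) = 4.2467 mol.
Mass of Cu = 4.2467 × 63.55 = 269.88 g.

269.9 g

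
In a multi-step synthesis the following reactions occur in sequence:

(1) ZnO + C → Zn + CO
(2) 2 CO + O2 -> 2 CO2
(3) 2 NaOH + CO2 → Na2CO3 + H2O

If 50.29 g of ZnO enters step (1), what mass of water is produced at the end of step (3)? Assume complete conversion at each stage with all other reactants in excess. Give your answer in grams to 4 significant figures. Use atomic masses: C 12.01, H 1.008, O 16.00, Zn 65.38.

M(ZnO) = 65.38 + 16.00 = 81.38 g/mol.
M(H2O) = 2(1.008) + 16.00 = 18.016 g/mol.
n(ZnO) = 50.29 / 81.38 = 0.61797 mol.
Reaction (1): ZnO→CO ratio 1:1 ⇒ n(CO) = 0.61797 mol.
Reaction (2): CO→CO2 ratio 2:2 ⇒ n(CO2) = 0.61797 mol.
Reaction (3): CO2→H2O ratio 1:1 ⇒ n(H2O) = 0.61797 mol.
Mass of H2O = 0.61797 × 18.016 = 11.133 g.

11.13 g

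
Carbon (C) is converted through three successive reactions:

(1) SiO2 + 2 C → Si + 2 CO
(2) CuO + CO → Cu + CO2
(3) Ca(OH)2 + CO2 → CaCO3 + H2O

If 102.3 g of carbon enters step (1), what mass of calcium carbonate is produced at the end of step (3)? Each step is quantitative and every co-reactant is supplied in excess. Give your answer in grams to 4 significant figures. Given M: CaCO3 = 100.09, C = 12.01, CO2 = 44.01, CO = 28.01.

n(C) = 102.3 / 12.01 = 8.5179 mol.
Reaction (1): C→CO ratio 2:2 ⇒ n(CO) = 8.5179 mol.
Reaction (2): CO→CO2 ratio 1:1 ⇒ n(CO2) = 8.5179 mol.
Reaction (3): CO2→CaCO3 ratio 1:1 ⇒ n(CaCO3) = 8.5179 mol.
Mass of CaCO3 = 8.5179 × 100.09 = 852.56 g.

852.6 g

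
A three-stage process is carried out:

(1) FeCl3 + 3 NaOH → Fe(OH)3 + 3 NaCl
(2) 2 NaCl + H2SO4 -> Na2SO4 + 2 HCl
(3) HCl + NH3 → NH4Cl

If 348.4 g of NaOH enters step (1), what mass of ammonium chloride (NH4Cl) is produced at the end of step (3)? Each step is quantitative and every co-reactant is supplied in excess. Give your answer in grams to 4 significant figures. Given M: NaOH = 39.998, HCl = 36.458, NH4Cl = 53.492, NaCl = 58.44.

n(NaOH) = 348.4 / 39.998 = 8.7104 mol.
Reaction (1): NaOH→NaCl ratio 3:3 ⇒ n(NaCl) = 8.7104 mol.
Reaction (2): NaCl→HCl ratio 2:2 ⇒ n(HCl) = 8.7104 mol.
Reaction (3): HCl→NH4Cl ratio 1:1 ⇒ n(NH4Cl) = 8.7104 mol.
Mass of NH4Cl = 8.7104 × 53.492 = 465.94 g.

465.9 g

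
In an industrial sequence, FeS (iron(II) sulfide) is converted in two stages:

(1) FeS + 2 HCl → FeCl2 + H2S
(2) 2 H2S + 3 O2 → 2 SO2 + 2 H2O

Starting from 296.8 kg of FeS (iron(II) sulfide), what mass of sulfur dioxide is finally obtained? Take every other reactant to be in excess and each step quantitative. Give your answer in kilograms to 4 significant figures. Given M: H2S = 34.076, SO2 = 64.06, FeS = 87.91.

296.8 kg = 296800 g.
n(FeS) = 296800 / 87.91 = 3376.2 mol.
Step 1 gives a 1:1 ratio of FeS to H2S, so n(H2S) = 3376.2 mol.
In step 2 the H2S:SO2 ratio is 2:2, so n(SO2) = 3376.2 mol.
Mass of SO2 = 3376.2 × 64.06 = 216280 g = 216.3 kg.

216.3 kg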